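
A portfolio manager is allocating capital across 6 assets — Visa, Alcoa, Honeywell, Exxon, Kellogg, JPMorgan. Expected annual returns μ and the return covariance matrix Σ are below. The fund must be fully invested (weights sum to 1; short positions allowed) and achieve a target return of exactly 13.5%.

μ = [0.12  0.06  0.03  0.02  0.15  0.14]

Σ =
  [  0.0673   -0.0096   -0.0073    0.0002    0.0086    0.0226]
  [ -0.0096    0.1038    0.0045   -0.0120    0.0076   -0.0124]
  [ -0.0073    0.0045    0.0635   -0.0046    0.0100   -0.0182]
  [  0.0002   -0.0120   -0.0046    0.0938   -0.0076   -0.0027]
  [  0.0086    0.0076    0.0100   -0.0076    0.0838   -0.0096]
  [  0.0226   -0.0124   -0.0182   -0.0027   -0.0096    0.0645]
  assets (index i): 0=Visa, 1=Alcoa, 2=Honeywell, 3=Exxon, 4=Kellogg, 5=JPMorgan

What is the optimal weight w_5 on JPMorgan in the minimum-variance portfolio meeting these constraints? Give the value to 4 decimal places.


0.4297

p=Σ⁻¹μ = [0.9024  0.8624  1.0139  0.5963  1.8509  2.6067]
q=Σ⁻¹𝟙 = [9.9303  13.2733  21.8873  14.9731  11.0947  23.0302]
a=μᵀp=0.844939  b=𝟙ᵀp=7.832548  c=𝟙ᵀq=94.188868  D=ac−b²=18.234998
λ₁=(c·0.135−b)/D = (94.188868·0.135−7.832548)/18.234998 = 0.267779
λ₂=(a−b·0.135)/D = (0.844939−7.832548·0.135)/18.234998 = -0.011651
w* = 0.267779·p + -0.011651·q:
  w_0 = 0.267779·0.9024 + -0.011651·9.9303 = 0.1260  (Visa)
  w_1 = 0.267779·0.8624 + -0.011651·13.2733 = 0.0763  (Alcoa)
  w_2 = 0.267779·1.0139 + -0.011651·21.8873 = 0.0165  (Honeywell)
  w_3 = 0.267779·0.5963 + -0.011651·14.9731 = -0.0148  (Exxon)
  w_4 = 0.267779·1.8509 + -0.011651·11.0947 = 0.3664  (Kellogg)
  w_5 = 0.267779·2.6067 + -0.011651·23.0302 = 0.4297  (JPMorgan)
Σw_i=1.0000  μᵀw=0.1350
σ²=wᵀΣw=λ₁·μ_p+λ₂ = 0.267779·0.135 + -0.011651 = 0.024499 ≈ 0.0245


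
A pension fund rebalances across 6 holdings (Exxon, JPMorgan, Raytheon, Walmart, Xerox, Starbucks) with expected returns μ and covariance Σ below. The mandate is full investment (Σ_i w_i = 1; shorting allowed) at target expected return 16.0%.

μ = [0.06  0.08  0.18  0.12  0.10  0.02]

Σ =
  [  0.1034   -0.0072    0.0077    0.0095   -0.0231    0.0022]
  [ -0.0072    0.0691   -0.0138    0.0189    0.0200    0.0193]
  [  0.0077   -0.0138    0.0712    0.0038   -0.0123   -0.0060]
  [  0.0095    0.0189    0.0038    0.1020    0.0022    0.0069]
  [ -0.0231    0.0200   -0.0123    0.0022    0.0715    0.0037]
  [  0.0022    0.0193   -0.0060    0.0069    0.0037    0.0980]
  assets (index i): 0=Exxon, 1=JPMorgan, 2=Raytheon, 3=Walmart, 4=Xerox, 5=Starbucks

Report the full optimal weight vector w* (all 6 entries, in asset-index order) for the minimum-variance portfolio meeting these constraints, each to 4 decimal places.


0.0075  0.1414  0.6030  0.1470  0.2505  -0.1493

u=Σ⁻¹μ = [0.7753  1.0806  2.9316  0.7533  1.8264  0.0314]
v=Σ⁻¹𝟙 = [12.3460  10.7200  18.2141  5.0756  17.5439  7.9112]
a=μᵀu=0.934319  b=𝟙ᵀu=7.398575  c=𝟙ᵀv=71.810709  D=ac−b²=12.355226
λ₁=(c·0.160−b)/D = (71.810709·0.160−7.398575)/12.355226 = 0.331126
λ₂=(a−b·0.160)/D = (0.934319−7.398575·0.160)/12.355226 = -0.020190
w* = 0.331126·u + -0.020190·v:
  w_0 = 0.331126·0.7753 + -0.020190·12.3460 = 0.0075  (Exxon)
  w_1 = 0.331126·1.0806 + -0.020190·10.7200 = 0.1414  (JPMorgan)
  w_2 = 0.331126·2.9316 + -0.020190·18.2141 = 0.6030  (Raytheon)
  w_3 = 0.331126·0.7533 + -0.020190·5.0756 = 0.1470  (Walmart)
  w_4 = 0.331126·1.8264 + -0.020190·17.5439 = 0.2505  (Xerox)
  w_5 = 0.331126·0.0314 + -0.020190·7.9112 = -0.1493  (Starbucks)
Σw_i=1.0000  μᵀw=0.1600
σ²=wᵀΣw=λ₁·μ_p+λ₂ = 0.331126·0.160 + -0.020190 = 0.032790 ≈ 0.0328


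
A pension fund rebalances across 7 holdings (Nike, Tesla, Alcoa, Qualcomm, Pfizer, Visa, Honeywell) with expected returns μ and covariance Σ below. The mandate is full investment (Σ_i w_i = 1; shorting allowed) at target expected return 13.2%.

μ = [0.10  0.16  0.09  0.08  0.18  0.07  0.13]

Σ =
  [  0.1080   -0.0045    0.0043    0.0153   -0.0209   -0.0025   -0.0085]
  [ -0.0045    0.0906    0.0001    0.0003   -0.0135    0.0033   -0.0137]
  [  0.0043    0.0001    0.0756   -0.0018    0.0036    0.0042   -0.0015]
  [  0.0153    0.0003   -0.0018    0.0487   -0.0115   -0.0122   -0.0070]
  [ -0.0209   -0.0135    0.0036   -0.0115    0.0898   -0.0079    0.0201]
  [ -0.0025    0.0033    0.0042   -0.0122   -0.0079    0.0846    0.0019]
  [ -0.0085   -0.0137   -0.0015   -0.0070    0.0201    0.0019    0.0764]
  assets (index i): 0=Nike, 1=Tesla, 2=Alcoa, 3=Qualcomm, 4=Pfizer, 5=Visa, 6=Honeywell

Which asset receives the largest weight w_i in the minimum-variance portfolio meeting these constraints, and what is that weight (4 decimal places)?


u=Σ⁻¹μ = [1.3266  2.4451  1.0077  2.4578  2.6654  1.2841  1.7994]
v=Σ⁻¹𝟙 = [10.3466  15.6588  11.8650  27.8632  17.0721  16.2030  14.9395]
a=μᵀu=1.614791  b=𝟙ᵀu=12.986299  c=𝟙ᵀv=113.948240  D=ac−b²=15.358642
λ₁=(c·0.132−b)/D = (113.948240·0.132−12.986299)/15.358642 = 0.133792
λ₂=(a−b·0.132)/D = (1.614791−12.986299·0.132)/15.358642 = -0.006472
w* = 0.133792·u + -0.006472·v:
  w_0 = 0.133792·1.3266 + -0.006472·10.3466 = 0.1105  (Nike)
  w_1 = 0.133792·2.4451 + -0.006472·15.6588 = 0.2258  (Tesla)
  w_2 = 0.133792·1.0077 + -0.006472·11.8650 = 0.0580  (Alcoa)
  w_3 = 0.133792·2.4578 + -0.006472·27.8632 = 0.1485  (Qualcomm)
  w_4 = 0.133792·2.6654 + -0.006472·17.0721 = 0.2461  (Pfizer)
  w_5 = 0.133792·1.2841 + -0.006472·16.2030 = 0.0669  (Visa)
  w_6 = 0.133792·1.7994 + -0.006472·14.9395 = 0.1441  (Honeywell)
Σw_i=1.0000  μᵀw=0.1320
σ²=wᵀΣw=λ₁·μ_p+λ₂ = 0.133792·0.132 + -0.006472 = 0.011189 ≈ 0.0112

Pfizer (0.2461)


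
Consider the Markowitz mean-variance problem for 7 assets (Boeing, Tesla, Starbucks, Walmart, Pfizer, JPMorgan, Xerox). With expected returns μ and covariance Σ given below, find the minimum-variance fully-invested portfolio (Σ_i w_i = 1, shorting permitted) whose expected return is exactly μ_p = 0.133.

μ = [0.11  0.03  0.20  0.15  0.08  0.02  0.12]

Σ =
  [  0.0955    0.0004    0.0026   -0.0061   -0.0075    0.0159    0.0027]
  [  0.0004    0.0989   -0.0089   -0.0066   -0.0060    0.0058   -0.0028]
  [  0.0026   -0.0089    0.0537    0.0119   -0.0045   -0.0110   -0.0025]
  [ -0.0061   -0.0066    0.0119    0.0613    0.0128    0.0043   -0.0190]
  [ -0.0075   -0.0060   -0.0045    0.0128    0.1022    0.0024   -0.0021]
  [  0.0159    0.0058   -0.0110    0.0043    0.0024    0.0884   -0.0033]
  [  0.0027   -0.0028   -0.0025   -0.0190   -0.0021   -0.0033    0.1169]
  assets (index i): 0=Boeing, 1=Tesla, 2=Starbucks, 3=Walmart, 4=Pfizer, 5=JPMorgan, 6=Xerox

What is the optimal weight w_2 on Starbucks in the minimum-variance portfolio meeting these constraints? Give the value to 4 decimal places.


0.3126

u=Σ⁻¹μ = [1.1637  0.8366  3.5145  2.2372  0.8147  0.3238  1.4822]
v=Σ⁻¹𝟙 = [9.5309  13.2944  20.5223  15.5790  10.2147  10.6963  12.1090]
a=μᵀu=1.441111  b=𝟙ᵀu=10.372733  c=𝟙ᵀv=91.946648  D=ac−b²=24.911704
λ₁=(c·0.133−b)/D = (91.946648·0.133−10.372733)/24.911704 = 0.074510
λ₂=(a−b·0.133)/D = (1.441111−10.372733·0.133)/24.911704 = 0.002470
w* = 0.074510·u + 0.002470·v:
  w_0 = 0.074510·1.1637 + 0.002470·9.5309 = 0.1103  (Boeing)
  w_1 = 0.074510·0.8366 + 0.002470·13.2944 = 0.0952  (Tesla)
  w_2 = 0.074510·3.5145 + 0.002470·20.5223 = 0.3126  (Starbucks)
  w_3 = 0.074510·2.2372 + 0.002470·15.5790 = 0.2052  (Walmart)
  w_4 = 0.074510·0.8147 + 0.002470·10.2147 = 0.0859  (Pfizer)
  w_5 = 0.074510·0.3238 + 0.002470·10.6963 = 0.0505  (JPMorgan)
  w_6 = 0.074510·1.4822 + 0.002470·12.1090 = 0.1404  (Xerox)
Σw_i=1.0000  μᵀw=0.1330
σ²=wᵀΣw=λ₁·μ_p+λ₂ = 0.074510·0.133 + 0.002470 = 0.012380 ≈ 0.0124


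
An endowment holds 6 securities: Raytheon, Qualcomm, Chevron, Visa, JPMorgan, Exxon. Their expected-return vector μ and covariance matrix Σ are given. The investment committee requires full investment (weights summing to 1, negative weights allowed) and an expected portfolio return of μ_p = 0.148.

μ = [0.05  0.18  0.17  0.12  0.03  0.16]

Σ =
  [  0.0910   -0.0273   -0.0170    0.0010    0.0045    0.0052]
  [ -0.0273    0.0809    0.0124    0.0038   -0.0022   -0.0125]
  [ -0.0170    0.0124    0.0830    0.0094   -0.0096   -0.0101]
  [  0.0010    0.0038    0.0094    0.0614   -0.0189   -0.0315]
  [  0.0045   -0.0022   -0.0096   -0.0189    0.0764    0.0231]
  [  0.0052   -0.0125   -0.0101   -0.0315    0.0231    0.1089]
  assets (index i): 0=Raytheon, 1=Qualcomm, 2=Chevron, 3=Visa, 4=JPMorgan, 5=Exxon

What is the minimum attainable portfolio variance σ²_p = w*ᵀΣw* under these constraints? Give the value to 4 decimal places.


0.0133

x=Σ⁻¹μ = [1.5268  2.7156  2.0044  2.9832  0.5741  2.6351]
y=Σ⁻¹𝟙 = [16.8587  17.6040  13.7092  25.8153  15.9485  15.7541]
a=μᵀx=1.702717  b=𝟙ᵀx=12.439165  c=𝟙ᵀy=105.689761  D=ac−b²=25.226879
λ₁=(c·0.148−b)/D = (105.689761·0.148−12.439165)/25.226879 = 0.126965
λ₂=(a−b·0.148)/D = (1.702717−12.439165·0.148)/25.226879 = -0.005481
w* = 0.126965·x + -0.005481·y:
  w_0 = 0.126965·1.5268 + -0.005481·16.8587 = 0.1014  (Raytheon)
  w_1 = 0.126965·2.7156 + -0.005481·17.6040 = 0.2483  (Qualcomm)
  w_2 = 0.126965·2.0044 + -0.005481·13.7092 = 0.1793  (Chevron)
  w_3 = 0.126965·2.9832 + -0.005481·25.8153 = 0.2373  (Visa)
  w_4 = 0.126965·0.5741 + -0.005481·15.9485 = -0.0145  (JPMorgan)
  w_5 = 0.126965·2.6351 + -0.005481·15.7541 = 0.2482  (Exxon)
Σw_i=1.0000  μᵀw=0.1480
σ²=wᵀΣw=λ₁·μ_p+λ₂ = 0.126965·0.148 + -0.005481 = 0.013309 ≈ 0.0133


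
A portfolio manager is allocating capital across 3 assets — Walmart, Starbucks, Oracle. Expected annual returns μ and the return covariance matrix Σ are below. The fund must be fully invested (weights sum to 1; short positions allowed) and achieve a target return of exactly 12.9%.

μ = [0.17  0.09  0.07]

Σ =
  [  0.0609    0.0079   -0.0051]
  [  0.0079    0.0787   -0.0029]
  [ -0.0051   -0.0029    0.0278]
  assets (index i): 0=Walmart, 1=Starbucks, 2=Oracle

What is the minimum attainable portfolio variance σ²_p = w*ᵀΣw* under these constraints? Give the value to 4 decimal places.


0.0224

g=Σ⁻¹μ = [2.9305  0.9657  3.1563]
h=Σ⁻¹𝟙 = [18.2155  12.3742  40.6037]
a=μᵀg=0.806046  b=𝟙ᵀg=7.052571  c=𝟙ᵀh=71.193417  D=ac−b²=7.646373
λ₁=(c·0.129−b)/D = (71.193417·0.129−7.052571)/7.646373 = 0.278744
λ₂=(a−b·0.129)/D = (0.806046−7.052571·0.129)/7.646373 = -0.013567
w* = 0.278744·g + -0.013567·h:
  w_0 = 0.278744·2.9305 + -0.013567·18.2155 = 0.5697  (Walmart)
  w_1 = 0.278744·0.9657 + -0.013567·12.3742 = 0.1013  (Starbucks)
  w_2 = 0.278744·3.1563 + -0.013567·40.6037 = 0.3290  (Oracle)
Σw_i=1.0000  μᵀw=0.1290
σ²=wᵀΣw=λ₁·μ_p+λ₂ = 0.278744·0.129 + -0.013567 = 0.022391 ≈ 0.0224


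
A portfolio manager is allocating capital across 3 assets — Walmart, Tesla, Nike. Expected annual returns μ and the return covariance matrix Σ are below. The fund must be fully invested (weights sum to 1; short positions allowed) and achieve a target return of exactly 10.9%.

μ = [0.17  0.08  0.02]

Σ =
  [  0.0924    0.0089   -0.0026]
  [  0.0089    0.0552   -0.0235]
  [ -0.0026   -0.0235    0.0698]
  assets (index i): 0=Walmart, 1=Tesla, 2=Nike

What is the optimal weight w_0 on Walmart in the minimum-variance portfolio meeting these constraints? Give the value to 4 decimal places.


g=Σ⁻¹μ = [1.7157  1.5430  0.8699]
h=Σ⁻¹𝟙 = [8.9114  26.7544  23.6662]
a=μᵀg=0.432505  b=𝟙ᵀg=4.128622  c=𝟙ᵀh=59.332013  D=ac−b²=8.615884
λ₁=(c·0.109−b)/D = (59.332013·0.109−4.128622)/8.615884 = 0.271425
λ₂=(a−b·0.109)/D = (0.432505−4.128622·0.109)/8.615884 = -0.002033
w* = 0.271425·g + -0.002033·h:
  w_0 = 0.271425·1.7157 + -0.002033·8.9114 = 0.4476  (Walmart)
  w_1 = 0.271425·1.5430 + -0.002033·26.7544 = 0.3644  (Tesla)
  w_2 = 0.271425·0.8699 + -0.002033·23.6662 = 0.1880  (Nike)
Σw_i=1.0000  μᵀw=0.1090
σ²=wᵀΣw=λ₁·μ_p+λ₂ = 0.271425·0.109 + -0.002033 = 0.027553 ≈ 0.0276

0.4476


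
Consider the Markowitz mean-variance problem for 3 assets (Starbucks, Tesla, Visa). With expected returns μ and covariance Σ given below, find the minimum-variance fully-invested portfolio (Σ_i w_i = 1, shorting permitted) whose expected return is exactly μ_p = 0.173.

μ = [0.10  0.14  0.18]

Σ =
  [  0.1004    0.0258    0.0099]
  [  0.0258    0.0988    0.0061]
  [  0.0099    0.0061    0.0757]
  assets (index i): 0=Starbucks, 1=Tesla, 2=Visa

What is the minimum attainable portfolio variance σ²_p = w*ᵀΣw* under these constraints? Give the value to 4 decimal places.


p=Σ⁻¹μ = [0.4803  1.1544  2.2220]
q=Σ⁻¹𝟙 = [6.8508  7.6101  11.7009]
a=μᵀp=0.609599  b=𝟙ᵀp=3.856646  c=𝟙ᵀq=26.161740  D=ac−b²=1.074447
λ₁=(c·0.173−b)/D = (26.161740·0.173−3.856646)/1.074447 = 0.622958
λ₂=(a−b·0.173)/D = (0.609599−3.856646·0.173)/1.074447 = -0.053610
w* = 0.622958·p + -0.053610·q:
  w_0 = 0.622958·0.4803 + -0.053610·6.8508 = -0.0681  (Starbucks)
  w_1 = 0.622958·1.1544 + -0.053610·7.6101 = 0.3112  (Tesla)
  w_2 = 0.622958·2.2220 + -0.053610·11.7009 = 0.7569  (Visa)
Σw_i=1.0000  μᵀw=0.1730
σ²=wᵀΣw=λ₁·μ_p+λ₂ = 0.622958·0.173 + -0.053610 = 0.054162 ≈ 0.0542

0.0542


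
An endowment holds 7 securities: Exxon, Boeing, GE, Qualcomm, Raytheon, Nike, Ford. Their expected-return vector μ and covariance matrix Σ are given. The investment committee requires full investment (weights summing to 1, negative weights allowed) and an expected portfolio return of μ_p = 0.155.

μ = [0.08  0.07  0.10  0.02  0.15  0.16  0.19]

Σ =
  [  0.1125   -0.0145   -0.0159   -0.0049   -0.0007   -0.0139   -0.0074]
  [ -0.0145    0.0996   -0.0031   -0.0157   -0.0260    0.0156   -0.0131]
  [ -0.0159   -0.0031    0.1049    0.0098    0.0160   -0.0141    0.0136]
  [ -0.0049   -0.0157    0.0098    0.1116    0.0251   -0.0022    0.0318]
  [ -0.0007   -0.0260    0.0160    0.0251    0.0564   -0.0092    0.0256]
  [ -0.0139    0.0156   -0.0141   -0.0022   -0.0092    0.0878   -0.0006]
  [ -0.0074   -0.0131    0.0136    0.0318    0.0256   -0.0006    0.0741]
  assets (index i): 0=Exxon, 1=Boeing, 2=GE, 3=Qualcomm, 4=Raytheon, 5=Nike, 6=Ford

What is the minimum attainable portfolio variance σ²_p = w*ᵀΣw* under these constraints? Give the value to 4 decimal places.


0.0163

p=Σ⁻¹μ = [1.4259  1.4923  0.8689  -0.8526  2.8576  2.2156  2.2074]
q=Σ⁻¹𝟙 = [15.1192  17.2043  9.8406  4.8863  19.9073  14.5655  7.3840]
a=μᵀp=1.490918  b=𝟙ᵀp=10.215148  c=𝟙ᵀq=88.907132  D=ac−b²=28.203971
λ₁=(c·0.155−b)/D = (88.907132·0.155−10.215148)/28.203971 = 0.126417
λ₂=(a−b·0.155)/D = (1.490918−10.215148·0.155)/28.203971 = -0.003277
w* = 0.126417·p + -0.003277·q:
  w_0 = 0.126417·1.4259 + -0.003277·15.1192 = 0.1307  (Exxon)
  w_1 = 0.126417·1.4923 + -0.003277·17.2043 = 0.1323  (Boeing)
  w_2 = 0.126417·0.8689 + -0.003277·9.8406 = 0.0776  (GE)
  w_3 = 0.126417·-0.8526 + -0.003277·4.8863 = -0.1238  (Qualcomm)
  w_4 = 0.126417·2.8576 + -0.003277·19.9073 = 0.2960  (Raytheon)
  w_5 = 0.126417·2.2156 + -0.003277·14.5655 = 0.2324  (Nike)
  w_6 = 0.126417·2.2074 + -0.003277·7.3840 = 0.2549  (Ford)
Σw_i=1.0000  μᵀw=0.1550
σ²=wᵀΣw=λ₁·μ_p+λ₂ = 0.126417·0.155 + -0.003277 = 0.016317 ≈ 0.0163


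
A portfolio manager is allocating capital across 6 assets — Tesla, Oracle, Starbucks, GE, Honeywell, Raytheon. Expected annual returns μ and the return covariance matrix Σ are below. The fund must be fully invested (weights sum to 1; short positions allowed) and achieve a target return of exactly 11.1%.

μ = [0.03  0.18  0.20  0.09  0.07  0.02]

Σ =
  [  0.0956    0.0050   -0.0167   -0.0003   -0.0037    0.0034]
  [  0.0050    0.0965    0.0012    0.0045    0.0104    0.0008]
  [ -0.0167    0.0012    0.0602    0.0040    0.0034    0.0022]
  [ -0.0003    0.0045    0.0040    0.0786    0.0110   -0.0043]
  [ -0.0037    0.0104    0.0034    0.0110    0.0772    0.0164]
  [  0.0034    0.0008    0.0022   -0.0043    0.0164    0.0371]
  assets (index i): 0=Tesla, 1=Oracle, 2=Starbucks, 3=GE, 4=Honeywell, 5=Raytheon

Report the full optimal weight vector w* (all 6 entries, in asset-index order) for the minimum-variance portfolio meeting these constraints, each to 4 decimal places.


x=Σ⁻¹μ = [0.8401  1.6940  3.4381  0.8244  0.4222  0.1306]
y=Σ⁻¹𝟙 = [12.5544  8.2042  17.9872  12.0019  4.8942  23.7877]
a=μᵀx=1.124105  b=𝟙ᵀx=7.349354  c=𝟙ᵀy=79.429586  D=ac−b²=35.274186
λ₁=(c·0.111−b)/D = (79.429586·0.111−7.349354)/35.274186 = 0.041598
λ₂=(a−b·0.111)/D = (1.124105−7.349354·0.111)/35.274186 = 0.008741
w* = 0.041598·x + 0.008741·y:
  w_0 = 0.041598·0.8401 + 0.008741·12.5544 = 0.1447  (Tesla)
  w_1 = 0.041598·1.6940 + 0.008741·8.2042 = 0.1422  (Oracle)
  w_2 = 0.041598·3.4381 + 0.008741·17.9872 = 0.3002  (Starbucks)
  w_3 = 0.041598·0.8244 + 0.008741·12.0019 = 0.1392  (GE)
  w_4 = 0.041598·0.4222 + 0.008741·4.8942 = 0.0603  (Honeywell)
  w_5 = 0.041598·0.1306 + 0.008741·23.7877 = 0.2134  (Raytheon)
Σw_i=1.0000  μᵀw=0.1110
σ²=wᵀΣw=λ₁·μ_p+λ₂ = 0.041598·0.111 + 0.008741 = 0.013358 ≈ 0.0134

0.1447  0.1422  0.3002  0.1392  0.0603  0.2134


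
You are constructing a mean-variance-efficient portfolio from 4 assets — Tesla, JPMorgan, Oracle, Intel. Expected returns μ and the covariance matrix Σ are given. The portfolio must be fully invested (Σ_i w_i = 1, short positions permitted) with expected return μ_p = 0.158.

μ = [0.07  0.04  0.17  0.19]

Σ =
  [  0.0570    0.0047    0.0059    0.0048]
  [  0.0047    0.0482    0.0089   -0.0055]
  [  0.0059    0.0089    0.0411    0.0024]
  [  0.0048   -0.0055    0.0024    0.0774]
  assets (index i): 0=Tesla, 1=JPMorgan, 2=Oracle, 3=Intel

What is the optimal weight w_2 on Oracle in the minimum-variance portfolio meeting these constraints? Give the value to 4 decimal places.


0.5198

u=Σ⁻¹μ = [0.6080  0.3259  3.8429  2.3211]
v=Σ⁻¹𝟙 = [13.1622  17.6231  17.8777  12.8016]
a=μᵀu=1.149885  b=𝟙ᵀu=7.097788  c=𝟙ᵀv=61.464604  D=ac−b²=20.298666
λ₁=(c·0.158−b)/D = (61.464604·0.158−7.097788)/20.298666 = 0.128758
λ₂=(a−b·0.158)/D = (1.149885−7.097788·0.158)/20.298666 = 0.001401
w* = 0.128758·u + 0.001401·v:
  w_0 = 0.128758·0.6080 + 0.001401·13.1622 = 0.0967  (Tesla)
  w_1 = 0.128758·0.3259 + 0.001401·17.6231 = 0.0666  (JPMorgan)
  w_2 = 0.128758·3.8429 + 0.001401·17.8777 = 0.5198  (Oracle)
  w_3 = 0.128758·2.3211 + 0.001401·12.8016 = 0.3168  (Intel)
Σw_i=1.0000  μᵀw=0.1580
σ²=wᵀΣw=λ₁·μ_p+λ₂ = 0.128758·0.158 + 0.001401 = 0.021745 ≈ 0.0217


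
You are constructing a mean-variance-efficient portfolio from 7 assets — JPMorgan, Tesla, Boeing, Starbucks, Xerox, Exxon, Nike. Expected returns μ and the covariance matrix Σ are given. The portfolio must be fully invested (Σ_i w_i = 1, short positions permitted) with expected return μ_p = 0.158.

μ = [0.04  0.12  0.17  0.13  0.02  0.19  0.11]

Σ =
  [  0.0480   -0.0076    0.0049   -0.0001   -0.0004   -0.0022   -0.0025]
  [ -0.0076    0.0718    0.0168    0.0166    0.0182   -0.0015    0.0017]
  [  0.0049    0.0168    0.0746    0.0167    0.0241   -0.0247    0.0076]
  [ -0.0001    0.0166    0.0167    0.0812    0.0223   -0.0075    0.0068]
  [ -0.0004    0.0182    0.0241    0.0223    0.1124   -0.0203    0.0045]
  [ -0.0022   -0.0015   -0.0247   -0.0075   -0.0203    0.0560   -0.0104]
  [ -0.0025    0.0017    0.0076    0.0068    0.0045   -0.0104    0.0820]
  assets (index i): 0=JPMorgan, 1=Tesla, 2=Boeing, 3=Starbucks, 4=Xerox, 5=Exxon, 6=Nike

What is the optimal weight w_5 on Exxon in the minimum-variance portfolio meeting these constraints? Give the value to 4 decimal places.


u=Σ⁻¹μ = [0.9453  0.7892  3.4141  1.0975  0.0160  5.4129  1.6321]
v=Σ⁻¹𝟙 = [23.1560  9.6202  14.6991  6.8799  8.1160  32.0433  14.3874]
a=μᵀu=2.063884  b=𝟙ᵀu=13.307052  c=𝟙ᵀv=108.901846  D=ac−b²=47.683111
λ₁=(c·0.158−b)/D = (108.901846·0.158−13.307052)/47.683111 = 0.081778
λ₂=(a−b·0.158)/D = (2.063884−13.307052·0.158)/47.683111 = -0.000810
w* = 0.081778·u + -0.000810·v:
  w_0 = 0.081778·0.9453 + -0.000810·23.1560 = 0.0585  (JPMorgan)
  w_1 = 0.081778·0.7892 + -0.000810·9.6202 = 0.0567  (Tesla)
  w_2 = 0.081778·3.4141 + -0.000810·14.6991 = 0.2673  (Boeing)
  w_3 = 0.081778·1.0975 + -0.000810·6.8799 = 0.0842  (Starbucks)
  w_4 = 0.081778·0.0160 + -0.000810·8.1160 = -0.0053  (Xerox)
  w_5 = 0.081778·5.4129 + -0.000810·32.0433 = 0.4167  (Exxon)
  w_6 = 0.081778·1.6321 + -0.000810·14.3874 = 0.1218  (Nike)
Σw_i=1.0000  μᵀw=0.1580
σ²=wᵀΣw=λ₁·μ_p+λ₂ = 0.081778·0.158 + -0.000810 = 0.012111 ≈ 0.0121

0.4167


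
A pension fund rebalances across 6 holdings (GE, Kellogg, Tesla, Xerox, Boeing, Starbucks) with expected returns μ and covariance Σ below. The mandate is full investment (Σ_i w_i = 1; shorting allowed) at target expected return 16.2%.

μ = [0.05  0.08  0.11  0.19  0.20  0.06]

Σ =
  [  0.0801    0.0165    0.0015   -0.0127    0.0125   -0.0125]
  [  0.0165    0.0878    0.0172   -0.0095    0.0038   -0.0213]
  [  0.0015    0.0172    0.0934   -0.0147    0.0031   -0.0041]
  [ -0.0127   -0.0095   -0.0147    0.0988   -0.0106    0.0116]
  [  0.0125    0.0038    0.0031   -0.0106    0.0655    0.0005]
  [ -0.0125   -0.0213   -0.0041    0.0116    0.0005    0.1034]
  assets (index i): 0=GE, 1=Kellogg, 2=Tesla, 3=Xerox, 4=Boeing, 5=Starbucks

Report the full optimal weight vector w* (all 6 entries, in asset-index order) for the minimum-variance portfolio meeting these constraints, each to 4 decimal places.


0.0294  0.0870  0.1493  0.2963  0.3898  0.0483

p=Σ⁻¹μ = [0.4046  0.8421  1.3317  2.5400  3.2712  0.5547]
q=Σ⁻¹𝟙 = [12.0169  10.8970  10.8403  14.4140  14.0688  12.1134]
a=μᵀp=1.404202  b=𝟙ᵀp=8.944260  c=𝟙ᵀq=74.350385  D=ac−b²=24.403132
λ₁=(c·0.162−b)/D = (74.350385·0.162−8.944260)/24.403132 = 0.127053
λ₂=(a−b·0.162)/D = (1.404202−8.944260·0.162)/24.403132 = -0.001835
w* = 0.127053·p + -0.001835·q:
  w_0 = 0.127053·0.4046 + -0.001835·12.0169 = 0.0294  (GE)
  w_1 = 0.127053·0.8421 + -0.001835·10.8970 = 0.0870  (Kellogg)
  w_2 = 0.127053·1.3317 + -0.001835·10.8403 = 0.1493  (Tesla)
  w_3 = 0.127053·2.5400 + -0.001835·14.4140 = 0.2963  (Xerox)
  w_4 = 0.127053·3.2712 + -0.001835·14.0688 = 0.3898  (Boeing)
  w_5 = 0.127053·0.5547 + -0.001835·12.1134 = 0.0483  (Starbucks)
Σw_i=1.0000  μᵀw=0.1620
σ²=wᵀΣw=λ₁·μ_p+λ₂ = 0.127053·0.162 + -0.001835 = 0.018748 ≈ 0.0187


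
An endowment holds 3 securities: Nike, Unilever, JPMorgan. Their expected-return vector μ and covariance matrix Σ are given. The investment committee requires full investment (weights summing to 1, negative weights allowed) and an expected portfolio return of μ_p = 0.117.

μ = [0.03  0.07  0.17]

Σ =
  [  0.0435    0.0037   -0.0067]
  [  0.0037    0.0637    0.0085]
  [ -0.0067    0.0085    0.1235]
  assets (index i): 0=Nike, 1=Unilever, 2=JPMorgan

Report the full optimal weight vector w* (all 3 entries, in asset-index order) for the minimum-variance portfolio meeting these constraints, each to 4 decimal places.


0.1782  0.2805  0.5413

u=Σ⁻¹μ = [0.8254  0.8693  1.3615]
v=Σ⁻¹𝟙 = [23.1640  13.2264  8.4435]
a=μᵀu=0.317062  b=𝟙ᵀu=3.056167  c=𝟙ᵀv=44.833936  D=ac−b²=4.874980
λ₁=(c·0.117−b)/D = (44.833936·0.117−3.056167)/4.874980 = 0.449110
λ₂=(a−b·0.117)/D = (0.317062−3.056167·0.117)/4.874980 = -0.008310
w* = 0.449110·u + -0.008310·v:
  w_0 = 0.449110·0.8254 + -0.008310·23.1640 = 0.1782  (Nike)
  w_1 = 0.449110·0.8693 + -0.008310·13.2264 = 0.2805  (Unilever)
  w_2 = 0.449110·1.3615 + -0.008310·8.4435 = 0.5413  (JPMorgan)
Σw_i=1.0000  μᵀw=0.1170
σ²=wᵀΣw=λ₁·μ_p+λ₂ = 0.449110·0.117 + -0.008310 = 0.044236 ≈ 0.0442


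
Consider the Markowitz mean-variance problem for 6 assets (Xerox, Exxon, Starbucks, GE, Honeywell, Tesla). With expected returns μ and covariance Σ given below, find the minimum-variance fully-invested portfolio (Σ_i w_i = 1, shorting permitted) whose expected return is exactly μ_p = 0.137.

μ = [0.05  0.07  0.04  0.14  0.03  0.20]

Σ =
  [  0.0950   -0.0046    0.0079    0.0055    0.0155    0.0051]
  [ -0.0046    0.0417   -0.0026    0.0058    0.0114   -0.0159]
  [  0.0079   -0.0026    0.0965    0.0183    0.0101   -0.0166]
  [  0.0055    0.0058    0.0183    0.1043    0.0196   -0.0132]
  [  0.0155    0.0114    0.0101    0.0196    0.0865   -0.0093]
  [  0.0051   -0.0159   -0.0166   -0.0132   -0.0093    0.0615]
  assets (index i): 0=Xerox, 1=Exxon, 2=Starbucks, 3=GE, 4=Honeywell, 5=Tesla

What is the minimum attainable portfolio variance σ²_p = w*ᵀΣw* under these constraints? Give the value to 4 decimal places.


0.0130

g=Σ⁻¹μ = [0.2824  3.3744  1.0024  1.5801  -0.1190  4.6927]
h=Σ⁻¹𝟙 = [8.0689  34.9450  13.9278  7.6529  5.4663  30.8542]
a=μᵀg=1.446614  b=𝟙ᵀg=10.812936  c=𝟙ᵀh=100.915081  D=ac−b²=29.065561
λ₁=(c·0.137−b)/D = (100.915081·0.137−10.812936)/29.065561 = 0.103643
λ₂=(a−b·0.137)/D = (1.446614−10.812936·0.137)/29.065561 = -0.001196
w* = 0.103643·g + -0.001196·h:
  w_0 = 0.103643·0.2824 + -0.001196·8.0689 = 0.0196  (Xerox)
  w_1 = 0.103643·3.3744 + -0.001196·34.9450 = 0.3079  (Exxon)
  w_2 = 0.103643·1.0024 + -0.001196·13.9278 = 0.0872  (Starbucks)
  w_3 = 0.103643·1.5801 + -0.001196·7.6529 = 0.1546  (GE)
  w_4 = 0.103643·-0.1190 + -0.001196·5.4663 = -0.0189  (Honeywell)
  w_5 = 0.103643·4.6927 + -0.001196·30.8542 = 0.4495  (Tesla)
Σw_i=1.0000  μᵀw=0.1370
σ²=wᵀΣw=λ₁·μ_p+λ₂ = 0.103643·0.137 + -0.001196 = 0.013003 ≈ 0.0130


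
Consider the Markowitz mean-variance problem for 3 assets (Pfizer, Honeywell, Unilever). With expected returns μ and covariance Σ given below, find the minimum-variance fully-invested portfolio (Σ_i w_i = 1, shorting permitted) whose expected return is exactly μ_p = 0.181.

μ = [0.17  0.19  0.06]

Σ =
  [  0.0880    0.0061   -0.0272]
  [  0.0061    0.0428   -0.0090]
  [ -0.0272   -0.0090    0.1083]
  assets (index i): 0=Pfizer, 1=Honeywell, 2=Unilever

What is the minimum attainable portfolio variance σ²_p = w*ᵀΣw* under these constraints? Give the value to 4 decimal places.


0.0291

u=Σ⁻¹μ = [2.0697  4.4478  1.4434]
v=Σ⁻¹𝟙 = [14.2575  24.4544  14.8467]
a=μᵀu=1.283532  b=𝟙ᵀu=7.960909  c=𝟙ᵀv=53.558548  D=ac−b²=5.368024
λ₁=(c·0.181−b)/D = (53.558548·0.181−7.960909)/5.368024 = 0.322873
λ₂=(a−b·0.181)/D = (1.283532−7.960909·0.181)/5.368024 = -0.029320
w* = 0.322873·u + -0.029320·v:
  w_0 = 0.322873·2.0697 + -0.029320·14.2575 = 0.2502  (Pfizer)
  w_1 = 0.322873·4.4478 + -0.029320·24.4544 = 0.7191  (Honeywell)
  w_2 = 0.322873·1.4434 + -0.029320·14.8467 = 0.0307  (Unilever)
Σw_i=1.0000  μᵀw=0.1810
σ²=wᵀΣw=λ₁·μ_p+λ₂ = 0.322873·0.181 + -0.029320 = 0.029120 ≈ 0.0291


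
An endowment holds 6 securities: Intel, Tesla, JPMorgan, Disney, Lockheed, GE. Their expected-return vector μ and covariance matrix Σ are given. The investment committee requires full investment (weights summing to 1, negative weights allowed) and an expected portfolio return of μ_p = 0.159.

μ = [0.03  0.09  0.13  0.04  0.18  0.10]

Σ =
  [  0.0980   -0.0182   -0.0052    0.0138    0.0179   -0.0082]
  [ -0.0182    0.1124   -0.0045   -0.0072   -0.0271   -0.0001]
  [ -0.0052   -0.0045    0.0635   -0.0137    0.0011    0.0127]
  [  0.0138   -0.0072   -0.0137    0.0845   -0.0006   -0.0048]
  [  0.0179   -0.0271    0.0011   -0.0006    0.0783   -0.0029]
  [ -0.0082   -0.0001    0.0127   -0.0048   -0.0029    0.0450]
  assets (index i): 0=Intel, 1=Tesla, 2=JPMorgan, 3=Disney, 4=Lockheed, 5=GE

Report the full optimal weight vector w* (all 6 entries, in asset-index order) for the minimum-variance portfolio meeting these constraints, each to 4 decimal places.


-0.1466  0.1811  0.2632  0.0037  0.5360  0.1626

x=Σ⁻¹μ = [0.2173  1.6776  1.9547  1.0324  2.8847  2.0099]
y=Σ⁻¹𝟙 = [10.7417  16.3276  16.3780  15.5132  16.6824  22.3235]
a=μᵀx=1.173143  b=𝟙ᵀx=9.776577  c=𝟙ᵀy=97.966286  D=ac−b²=19.347052
λ₁=(c·0.159−b)/D = (97.966286·0.159−9.776577)/19.347052 = 0.299791
λ₂=(a−b·0.159)/D = (1.173143−9.776577·0.159)/19.347052 = -0.019710
w* = 0.299791·x + -0.019710·y:
  w_0 = 0.299791·0.2173 + -0.019710·10.7417 = -0.1466  (Intel)
  w_1 = 0.299791·1.6776 + -0.019710·16.3276 = 0.1811  (Tesla)
  w_2 = 0.299791·1.9547 + -0.019710·16.3780 = 0.2632  (JPMorgan)
  w_3 = 0.299791·1.0324 + -0.019710·15.5132 = 0.0037  (Disney)
  w_4 = 0.299791·2.8847 + -0.019710·16.6824 = 0.5360  (Lockheed)
  w_5 = 0.299791·2.0099 + -0.019710·22.3235 = 0.1626  (GE)
Σw_i=1.0000  μᵀw=0.1590
σ²=wᵀΣw=λ₁·μ_p+λ₂ = 0.299791·0.159 + -0.019710 = 0.027957 ≈ 0.0280


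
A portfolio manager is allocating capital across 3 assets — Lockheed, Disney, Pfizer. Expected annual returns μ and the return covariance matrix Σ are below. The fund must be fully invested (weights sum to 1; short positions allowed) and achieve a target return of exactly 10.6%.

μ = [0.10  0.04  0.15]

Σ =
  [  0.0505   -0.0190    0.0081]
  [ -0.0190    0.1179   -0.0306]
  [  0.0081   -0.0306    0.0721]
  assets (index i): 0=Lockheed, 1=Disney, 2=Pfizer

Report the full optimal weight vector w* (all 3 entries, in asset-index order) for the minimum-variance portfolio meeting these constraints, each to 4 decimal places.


p=Σ⁻¹μ = [2.0838  1.2972  2.3969]
q=Σ⁻¹𝟙 = [23.2426  17.0247  18.4839]
a=μᵀp=0.619797  b=𝟙ᵀp=5.777839  c=𝟙ᵀq=58.751271  D=ac−b²=3.030459
λ₁=(c·0.106−b)/D = (58.751271·0.106−5.777839)/3.030459 = 0.148425
λ₂=(a−b·0.106)/D = (0.619797−5.777839·0.106)/3.030459 = 0.002424
w* = 0.148425·p + 0.002424·q:
  w_0 = 0.148425·2.0838 + 0.002424·23.2426 = 0.3656  (Lockheed)
  w_1 = 0.148425·1.2972 + 0.002424·17.0247 = 0.2338  (Disney)
  w_2 = 0.148425·2.3969 + 0.002424·18.4839 = 0.4006  (Pfizer)
Σw_i=1.0000  μᵀw=0.1060
σ²=wᵀΣw=λ₁·μ_p+λ₂ = 0.148425·0.106 + 0.002424 = 0.018157 ≈ 0.0182

0.3656  0.2338  0.4006


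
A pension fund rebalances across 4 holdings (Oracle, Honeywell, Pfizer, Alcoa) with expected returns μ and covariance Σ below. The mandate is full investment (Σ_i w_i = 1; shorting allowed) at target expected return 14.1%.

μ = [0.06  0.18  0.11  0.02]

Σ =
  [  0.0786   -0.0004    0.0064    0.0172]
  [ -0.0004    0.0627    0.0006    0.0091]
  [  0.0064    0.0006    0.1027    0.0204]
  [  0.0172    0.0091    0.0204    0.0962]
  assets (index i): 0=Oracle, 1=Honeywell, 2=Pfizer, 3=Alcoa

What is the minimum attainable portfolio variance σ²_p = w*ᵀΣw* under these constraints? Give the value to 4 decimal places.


0.0299

g=Σ⁻¹μ = [0.7859  2.9294  1.0927  -0.4414]
h=Σ⁻¹𝟙 = [10.9923  15.1716  7.9072  5.3177]
a=μᵀg=0.685818  b=𝟙ᵀg=4.366576  c=𝟙ᵀh=39.388844  D=ac−b²=7.946605
λ₁=(c·0.141−b)/D = (39.388844·0.141−4.366576)/7.946605 = 0.149404
λ₂=(a−b·0.141)/D = (0.685818−4.366576·0.141)/7.946605 = 0.008825
w* = 0.149404·g + 0.008825·h:
  w_0 = 0.149404·0.7859 + 0.008825·10.9923 = 0.2144  (Oracle)
  w_1 = 0.149404·2.9294 + 0.008825·15.1716 = 0.5716  (Honeywell)
  w_2 = 0.149404·1.0927 + 0.008825·7.9072 = 0.2330  (Pfizer)
  w_3 = 0.149404·-0.4414 + 0.008825·5.3177 = -0.0190  (Alcoa)
Σw_i=1.0000  μᵀw=0.1410
σ²=wᵀΣw=λ₁·μ_p+λ₂ = 0.149404·0.141 + 0.008825 = 0.029891 ≈ 0.0299


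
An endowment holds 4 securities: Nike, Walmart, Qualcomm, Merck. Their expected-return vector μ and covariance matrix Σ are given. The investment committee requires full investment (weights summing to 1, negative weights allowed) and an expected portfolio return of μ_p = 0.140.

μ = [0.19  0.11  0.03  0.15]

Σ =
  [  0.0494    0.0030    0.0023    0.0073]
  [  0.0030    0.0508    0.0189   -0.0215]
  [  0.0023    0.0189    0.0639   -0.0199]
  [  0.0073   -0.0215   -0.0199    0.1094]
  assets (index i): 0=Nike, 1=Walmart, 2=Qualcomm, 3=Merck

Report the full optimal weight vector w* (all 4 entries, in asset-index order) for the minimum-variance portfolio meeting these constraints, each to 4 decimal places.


u=Σ⁻¹μ = [3.4340  2.6397  0.0873  1.6766]
v=Σ⁻¹𝟙 = [16.2742  19.7246  13.7227  14.4274]
a=μᵀu=1.196940  b=𝟙ᵀu=7.837586  c=𝟙ᵀv=64.148840  D=ac−b²=15.354543
λ₁=(c·0.140−b)/D = (64.148840·0.140−7.837586)/15.354543 = 0.074457
λ₂=(a−b·0.140)/D = (1.196940−7.837586·0.140)/15.354543 = 0.006492
w* = 0.074457·u + 0.006492·v:
  w_0 = 0.074457·3.4340 + 0.006492·16.2742 = 0.3613  (Nike)
  w_1 = 0.074457·2.6397 + 0.006492·19.7246 = 0.3246  (Walmart)
  w_2 = 0.074457·0.0873 + 0.006492·13.7227 = 0.0956  (Qualcomm)
  w_3 = 0.074457·1.6766 + 0.006492·14.4274 = 0.2185  (Merck)
Σw_i=1.0000  μᵀw=0.1400
σ²=wᵀΣw=λ₁·μ_p+λ₂ = 0.074457·0.140 + 0.006492 = 0.016916 ≈ 0.0169

0.3613  0.3246  0.0956  0.2185


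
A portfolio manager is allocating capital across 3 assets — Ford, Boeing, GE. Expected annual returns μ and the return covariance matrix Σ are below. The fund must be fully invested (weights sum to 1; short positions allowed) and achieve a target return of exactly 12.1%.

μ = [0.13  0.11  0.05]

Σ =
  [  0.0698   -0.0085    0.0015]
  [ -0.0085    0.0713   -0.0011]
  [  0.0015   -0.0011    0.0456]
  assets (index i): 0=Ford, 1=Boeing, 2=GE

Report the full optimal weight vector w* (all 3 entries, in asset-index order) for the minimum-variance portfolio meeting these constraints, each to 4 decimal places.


0.5583  0.4390  0.0028

u=Σ⁻¹μ = [2.0592  1.8048  1.0723]
v=Σ⁻¹𝟙 = [15.8370  16.2496  21.8009]
a=μᵀu=0.519840  b=𝟙ᵀu=4.936302  c=𝟙ᵀv=53.887404  D=ac−b²=3.645740
λ₁=(c·0.121−b)/D = (53.887404·0.121−4.936302)/3.645740 = 0.434500
λ₂=(a−b·0.121)/D = (0.519840−4.936302·0.121)/3.645740 = -0.021245
w* = 0.434500·u + -0.021245·v:
  w_0 = 0.434500·2.0592 + -0.021245·15.8370 = 0.5583  (Ford)
  w_1 = 0.434500·1.8048 + -0.021245·16.2496 = 0.4390  (Boeing)
  w_2 = 0.434500·1.0723 + -0.021245·21.8009 = 0.0028  (GE)
Σw_i=1.0000  μᵀw=0.1210
σ²=wᵀΣw=λ₁·μ_p+λ₂ = 0.434500·0.121 + -0.021245 = 0.031330 ≈ 0.0313


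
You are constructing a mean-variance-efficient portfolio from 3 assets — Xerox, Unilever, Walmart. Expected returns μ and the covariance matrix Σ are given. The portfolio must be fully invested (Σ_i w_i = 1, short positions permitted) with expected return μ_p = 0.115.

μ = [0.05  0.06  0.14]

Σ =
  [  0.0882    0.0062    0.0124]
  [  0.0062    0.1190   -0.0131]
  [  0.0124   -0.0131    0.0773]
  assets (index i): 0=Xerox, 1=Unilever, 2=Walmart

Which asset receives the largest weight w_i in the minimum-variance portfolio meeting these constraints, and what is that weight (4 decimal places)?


x=Σ⁻¹μ = [0.2522  0.6990  1.8891]
y=Σ⁻¹𝟙 = [8.8349  9.3863  13.1101]
a=μᵀx=0.319029  b=𝟙ᵀx=2.840329  c=𝟙ᵀy=31.331239  D=ac−b²=1.928112
λ₁=(c·0.115−b)/D = (31.331239·0.115−2.840329)/1.928112 = 0.395601
λ₂=(a−b·0.115)/D = (0.319029−2.840329·0.115)/1.928112 = -0.003946
w* = 0.395601·x + -0.003946·y:
  w_0 = 0.395601·0.2522 + -0.003946·8.8349 = 0.0649  (Xerox)
  w_1 = 0.395601·0.6990 + -0.003946·9.3863 = 0.2395  (Unilever)
  w_2 = 0.395601·1.8891 + -0.003946·13.1101 = 0.6956  (Walmart)
Σw_i=1.0000  μᵀw=0.1150
σ²=wᵀΣw=λ₁·μ_p+λ₂ = 0.395601·0.115 + -0.003946 = 0.041548 ≈ 0.0415

Walmart (0.6956)


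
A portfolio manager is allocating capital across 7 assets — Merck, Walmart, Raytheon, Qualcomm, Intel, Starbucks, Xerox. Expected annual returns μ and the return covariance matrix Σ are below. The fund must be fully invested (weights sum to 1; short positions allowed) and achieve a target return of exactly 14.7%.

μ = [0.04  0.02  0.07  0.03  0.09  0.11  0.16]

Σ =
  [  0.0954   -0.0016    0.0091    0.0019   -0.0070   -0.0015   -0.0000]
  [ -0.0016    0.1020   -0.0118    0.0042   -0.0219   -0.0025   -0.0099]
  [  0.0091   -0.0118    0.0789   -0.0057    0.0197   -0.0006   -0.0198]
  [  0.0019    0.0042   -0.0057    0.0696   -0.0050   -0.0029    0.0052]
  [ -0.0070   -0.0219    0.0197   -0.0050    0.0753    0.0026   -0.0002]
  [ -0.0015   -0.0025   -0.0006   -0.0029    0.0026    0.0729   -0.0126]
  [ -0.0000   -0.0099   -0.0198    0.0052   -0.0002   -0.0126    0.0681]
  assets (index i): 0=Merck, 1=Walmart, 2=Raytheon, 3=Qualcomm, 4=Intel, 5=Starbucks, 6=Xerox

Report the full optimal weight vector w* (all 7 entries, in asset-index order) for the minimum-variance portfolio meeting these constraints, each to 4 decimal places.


u=Σ⁻¹μ = [0.3854  0.9718  1.6030  0.4092  1.0573  2.1158  3.3201]
v=Σ⁻¹𝟙 = [10.1926  17.5345  17.7964  14.5044  15.0442  19.0125  24.8620]
a=μᵀu=1.018448  b=𝟙ᵀu=9.862550  c=𝟙ᵀv=118.946610  D=ac−b²=23.871083
λ₁=(c·0.147−b)/D = (118.946610·0.147−9.862550)/23.871083 = 0.319324
λ₂=(a−b·0.147)/D = (1.018448−9.862550·0.147)/23.871083 = -0.018070
w* = 0.319324·u + -0.018070·v:
  w_0 = 0.319324·0.3854 + -0.018070·10.1926 = -0.0611  (Merck)
  w_1 = 0.319324·0.9718 + -0.018070·17.5345 = -0.0065  (Walmart)
  w_2 = 0.319324·1.6030 + -0.018070·17.7964 = 0.1903  (Raytheon)
  w_3 = 0.319324·0.4092 + -0.018070·14.5044 = -0.1314  (Qualcomm)
  w_4 = 0.319324·1.0573 + -0.018070·15.0442 = 0.0658  (Intel)
  w_5 = 0.319324·2.1158 + -0.018070·19.0125 = 0.3321  (Starbucks)
  w_6 = 0.319324·3.3201 + -0.018070·24.8620 = 0.6109  (Xerox)
Σw_i=1.0000  μᵀw=0.1470
σ²=wᵀΣw=λ₁·μ_p+λ₂ = 0.319324·0.147 + -0.018070 = 0.028871 ≈ 0.0289

-0.0611  -0.0065  0.1903  -0.1314  0.0658  0.3321  0.6109


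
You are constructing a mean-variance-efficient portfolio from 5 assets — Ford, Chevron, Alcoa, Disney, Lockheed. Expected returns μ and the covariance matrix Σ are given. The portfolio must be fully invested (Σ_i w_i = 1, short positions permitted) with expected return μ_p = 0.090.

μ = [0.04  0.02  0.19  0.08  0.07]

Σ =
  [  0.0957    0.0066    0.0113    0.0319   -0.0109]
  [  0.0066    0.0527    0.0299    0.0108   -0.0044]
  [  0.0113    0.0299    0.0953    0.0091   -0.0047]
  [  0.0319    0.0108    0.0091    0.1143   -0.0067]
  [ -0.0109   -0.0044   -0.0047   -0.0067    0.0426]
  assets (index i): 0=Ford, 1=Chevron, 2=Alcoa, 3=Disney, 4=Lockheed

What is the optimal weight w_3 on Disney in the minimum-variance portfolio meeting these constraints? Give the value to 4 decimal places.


0.1087

g=Σ⁻¹μ = [0.2143  -0.9181  2.2900  0.6594  1.9596]
h=Σ⁻¹𝟙 = [10.1604  16.0520  5.1480  5.6981  29.1960]
a=μᵀg=0.615236  b=𝟙ᵀg=4.205136  c=𝟙ᵀh=66.254459  D=ac−b²=23.078972
λ₁=(c·0.090−b)/D = (66.254459·0.090−4.205136)/23.078972 = 0.076163
λ₂=(a−b·0.090)/D = (0.615236−4.205136·0.090)/23.078972 = 0.010259
w* = 0.076163·g + 0.010259·h:
  w_0 = 0.076163·0.2143 + 0.010259·10.1604 = 0.1206  (Ford)
  w_1 = 0.076163·-0.9181 + 0.010259·16.0520 = 0.0948  (Chevron)
  w_2 = 0.076163·2.2900 + 0.010259·5.1480 = 0.2272  (Alcoa)
  w_3 = 0.076163·0.6594 + 0.010259·5.6981 = 0.1087  (Disney)
  w_4 = 0.076163·1.9596 + 0.010259·29.1960 = 0.4488  (Lockheed)
Σw_i=1.0000  μᵀw=0.0900
σ²=wᵀΣw=λ₁·μ_p+λ₂ = 0.076163·0.090 + 0.010259 = 0.017114 ≈ 0.0171


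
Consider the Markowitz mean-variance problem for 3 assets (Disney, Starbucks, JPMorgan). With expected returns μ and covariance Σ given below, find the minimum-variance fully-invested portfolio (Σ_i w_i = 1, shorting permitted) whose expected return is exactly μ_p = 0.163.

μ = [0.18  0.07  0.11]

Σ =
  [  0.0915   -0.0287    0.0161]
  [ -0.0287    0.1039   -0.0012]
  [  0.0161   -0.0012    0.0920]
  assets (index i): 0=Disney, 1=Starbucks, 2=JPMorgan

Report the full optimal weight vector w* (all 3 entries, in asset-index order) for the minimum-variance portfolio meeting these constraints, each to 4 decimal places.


0.8221  0.1137  0.0641

x=Σ⁻¹μ = [2.2300  1.2992  0.8223]
y=Σ⁻¹𝟙 = [13.6371  13.4916  8.6590]
a=μᵀx=0.582809  b=𝟙ᵀx=4.351591  c=𝟙ᵀy=35.787777  D=ac−b²=1.921073
λ₁=(c·0.163−b)/D = (35.787777·0.163−4.351591)/1.921073 = 0.771348
λ₂=(a−b·0.163)/D = (0.582809−4.351591·0.163)/1.921073 = -0.065849
w* = 0.771348·x + -0.065849·y:
  w_0 = 0.771348·2.2300 + -0.065849·13.6371 = 0.8221  (Disney)
  w_1 = 0.771348·1.2992 + -0.065849·13.4916 = 0.1137  (Starbucks)
  w_2 = 0.771348·0.8223 + -0.065849·8.6590 = 0.0641  (JPMorgan)
Σw_i=1.0000  μᵀw=0.1630
σ²=wᵀΣw=λ₁·μ_p+λ₂ = 0.771348·0.163 + -0.065849 = 0.059881 ≈ 0.0599
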